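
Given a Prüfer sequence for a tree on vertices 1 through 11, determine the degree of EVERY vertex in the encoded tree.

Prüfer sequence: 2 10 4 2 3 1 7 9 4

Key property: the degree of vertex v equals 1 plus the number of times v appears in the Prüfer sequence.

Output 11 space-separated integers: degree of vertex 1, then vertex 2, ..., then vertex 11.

Answer: 2 3 2 3 1 1 2 1 2 2 1

Derivation:
p_1 = 2: count[2] becomes 1
p_2 = 10: count[10] becomes 1
p_3 = 4: count[4] becomes 1
p_4 = 2: count[2] becomes 2
p_5 = 3: count[3] becomes 1
p_6 = 1: count[1] becomes 1
p_7 = 7: count[7] becomes 1
p_8 = 9: count[9] becomes 1
p_9 = 4: count[4] becomes 2
Degrees (1 + count): deg[1]=1+1=2, deg[2]=1+2=3, deg[3]=1+1=2, deg[4]=1+2=3, deg[5]=1+0=1, deg[6]=1+0=1, deg[7]=1+1=2, deg[8]=1+0=1, deg[9]=1+1=2, deg[10]=1+1=2, deg[11]=1+0=1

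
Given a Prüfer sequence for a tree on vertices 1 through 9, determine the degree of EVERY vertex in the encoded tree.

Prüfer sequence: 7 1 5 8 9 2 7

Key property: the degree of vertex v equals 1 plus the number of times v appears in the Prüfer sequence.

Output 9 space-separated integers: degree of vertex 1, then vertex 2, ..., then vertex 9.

Answer: 2 2 1 1 2 1 3 2 2

Derivation:
p_1 = 7: count[7] becomes 1
p_2 = 1: count[1] becomes 1
p_3 = 5: count[5] becomes 1
p_4 = 8: count[8] becomes 1
p_5 = 9: count[9] becomes 1
p_6 = 2: count[2] becomes 1
p_7 = 7: count[7] becomes 2
Degrees (1 + count): deg[1]=1+1=2, deg[2]=1+1=2, deg[3]=1+0=1, deg[4]=1+0=1, deg[5]=1+1=2, deg[6]=1+0=1, deg[7]=1+2=3, deg[8]=1+1=2, deg[9]=1+1=2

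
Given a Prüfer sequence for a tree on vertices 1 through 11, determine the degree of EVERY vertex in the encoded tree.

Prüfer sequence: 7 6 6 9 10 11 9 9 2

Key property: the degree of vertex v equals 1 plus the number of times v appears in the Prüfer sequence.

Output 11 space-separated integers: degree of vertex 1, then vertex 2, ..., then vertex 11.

p_1 = 7: count[7] becomes 1
p_2 = 6: count[6] becomes 1
p_3 = 6: count[6] becomes 2
p_4 = 9: count[9] becomes 1
p_5 = 10: count[10] becomes 1
p_6 = 11: count[11] becomes 1
p_7 = 9: count[9] becomes 2
p_8 = 9: count[9] becomes 3
p_9 = 2: count[2] becomes 1
Degrees (1 + count): deg[1]=1+0=1, deg[2]=1+1=2, deg[3]=1+0=1, deg[4]=1+0=1, deg[5]=1+0=1, deg[6]=1+2=3, deg[7]=1+1=2, deg[8]=1+0=1, deg[9]=1+3=4, deg[10]=1+1=2, deg[11]=1+1=2

Answer: 1 2 1 1 1 3 2 1 4 2 2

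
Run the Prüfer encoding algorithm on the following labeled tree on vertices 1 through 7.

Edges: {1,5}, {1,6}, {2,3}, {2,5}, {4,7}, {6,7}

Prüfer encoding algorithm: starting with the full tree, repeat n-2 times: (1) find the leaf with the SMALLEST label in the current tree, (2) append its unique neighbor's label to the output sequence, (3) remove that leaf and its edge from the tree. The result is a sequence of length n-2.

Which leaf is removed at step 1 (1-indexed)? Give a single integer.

Step 1: current leaves = {3,4}. Remove leaf 3 (neighbor: 2).

Answer: 3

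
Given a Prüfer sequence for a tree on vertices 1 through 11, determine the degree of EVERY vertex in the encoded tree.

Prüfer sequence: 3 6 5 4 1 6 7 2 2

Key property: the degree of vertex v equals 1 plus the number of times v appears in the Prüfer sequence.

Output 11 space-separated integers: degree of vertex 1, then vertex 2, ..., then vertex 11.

p_1 = 3: count[3] becomes 1
p_2 = 6: count[6] becomes 1
p_3 = 5: count[5] becomes 1
p_4 = 4: count[4] becomes 1
p_5 = 1: count[1] becomes 1
p_6 = 6: count[6] becomes 2
p_7 = 7: count[7] becomes 1
p_8 = 2: count[2] becomes 1
p_9 = 2: count[2] becomes 2
Degrees (1 + count): deg[1]=1+1=2, deg[2]=1+2=3, deg[3]=1+1=2, deg[4]=1+1=2, deg[5]=1+1=2, deg[6]=1+2=3, deg[7]=1+1=2, deg[8]=1+0=1, deg[9]=1+0=1, deg[10]=1+0=1, deg[11]=1+0=1

Answer: 2 3 2 2 2 3 2 1 1 1 1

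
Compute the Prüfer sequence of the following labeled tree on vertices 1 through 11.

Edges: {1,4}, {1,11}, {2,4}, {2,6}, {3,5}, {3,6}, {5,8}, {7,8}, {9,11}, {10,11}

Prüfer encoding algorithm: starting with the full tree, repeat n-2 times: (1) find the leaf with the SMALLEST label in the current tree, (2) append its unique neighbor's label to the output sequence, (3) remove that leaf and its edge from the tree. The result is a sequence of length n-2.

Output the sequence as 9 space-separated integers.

Step 1: leaves = {7,9,10}. Remove smallest leaf 7, emit neighbor 8.
Step 2: leaves = {8,9,10}. Remove smallest leaf 8, emit neighbor 5.
Step 3: leaves = {5,9,10}. Remove smallest leaf 5, emit neighbor 3.
Step 4: leaves = {3,9,10}. Remove smallest leaf 3, emit neighbor 6.
Step 5: leaves = {6,9,10}. Remove smallest leaf 6, emit neighbor 2.
Step 6: leaves = {2,9,10}. Remove smallest leaf 2, emit neighbor 4.
Step 7: leaves = {4,9,10}. Remove smallest leaf 4, emit neighbor 1.
Step 8: leaves = {1,9,10}. Remove smallest leaf 1, emit neighbor 11.
Step 9: leaves = {9,10}. Remove smallest leaf 9, emit neighbor 11.
Done: 2 vertices remain (10, 11). Sequence = [8 5 3 6 2 4 1 11 11]

Answer: 8 5 3 6 2 4 1 11 11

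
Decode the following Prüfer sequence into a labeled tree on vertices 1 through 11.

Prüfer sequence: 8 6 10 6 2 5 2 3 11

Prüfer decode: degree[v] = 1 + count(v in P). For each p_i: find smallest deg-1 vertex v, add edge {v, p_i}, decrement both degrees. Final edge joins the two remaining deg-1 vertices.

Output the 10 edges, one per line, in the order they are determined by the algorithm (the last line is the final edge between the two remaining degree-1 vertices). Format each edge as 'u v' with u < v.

Answer: 1 8
4 6
7 10
6 8
2 6
5 9
2 5
2 3
3 11
10 11

Derivation:
Initial degrees: {1:1, 2:3, 3:2, 4:1, 5:2, 6:3, 7:1, 8:2, 9:1, 10:2, 11:2}
Step 1: smallest deg-1 vertex = 1, p_1 = 8. Add edge {1,8}. Now deg[1]=0, deg[8]=1.
Step 2: smallest deg-1 vertex = 4, p_2 = 6. Add edge {4,6}. Now deg[4]=0, deg[6]=2.
Step 3: smallest deg-1 vertex = 7, p_3 = 10. Add edge {7,10}. Now deg[7]=0, deg[10]=1.
Step 4: smallest deg-1 vertex = 8, p_4 = 6. Add edge {6,8}. Now deg[8]=0, deg[6]=1.
Step 5: smallest deg-1 vertex = 6, p_5 = 2. Add edge {2,6}. Now deg[6]=0, deg[2]=2.
Step 6: smallest deg-1 vertex = 9, p_6 = 5. Add edge {5,9}. Now deg[9]=0, deg[5]=1.
Step 7: smallest deg-1 vertex = 5, p_7 = 2. Add edge {2,5}. Now deg[5]=0, deg[2]=1.
Step 8: smallest deg-1 vertex = 2, p_8 = 3. Add edge {2,3}. Now deg[2]=0, deg[3]=1.
Step 9: smallest deg-1 vertex = 3, p_9 = 11. Add edge {3,11}. Now deg[3]=0, deg[11]=1.
Final: two remaining deg-1 vertices are 10, 11. Add edge {10,11}.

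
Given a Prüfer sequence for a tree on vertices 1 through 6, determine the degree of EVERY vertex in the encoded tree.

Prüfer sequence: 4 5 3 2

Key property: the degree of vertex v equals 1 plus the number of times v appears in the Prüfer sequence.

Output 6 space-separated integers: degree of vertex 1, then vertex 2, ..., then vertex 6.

Answer: 1 2 2 2 2 1

Derivation:
p_1 = 4: count[4] becomes 1
p_2 = 5: count[5] becomes 1
p_3 = 3: count[3] becomes 1
p_4 = 2: count[2] becomes 1
Degrees (1 + count): deg[1]=1+0=1, deg[2]=1+1=2, deg[3]=1+1=2, deg[4]=1+1=2, deg[5]=1+1=2, deg[6]=1+0=1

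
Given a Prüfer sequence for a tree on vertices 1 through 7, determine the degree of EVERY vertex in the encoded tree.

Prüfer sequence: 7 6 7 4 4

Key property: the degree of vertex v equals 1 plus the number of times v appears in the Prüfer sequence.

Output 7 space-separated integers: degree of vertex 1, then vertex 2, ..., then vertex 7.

Answer: 1 1 1 3 1 2 3

Derivation:
p_1 = 7: count[7] becomes 1
p_2 = 6: count[6] becomes 1
p_3 = 7: count[7] becomes 2
p_4 = 4: count[4] becomes 1
p_5 = 4: count[4] becomes 2
Degrees (1 + count): deg[1]=1+0=1, deg[2]=1+0=1, deg[3]=1+0=1, deg[4]=1+2=3, deg[5]=1+0=1, deg[6]=1+1=2, deg[7]=1+2=3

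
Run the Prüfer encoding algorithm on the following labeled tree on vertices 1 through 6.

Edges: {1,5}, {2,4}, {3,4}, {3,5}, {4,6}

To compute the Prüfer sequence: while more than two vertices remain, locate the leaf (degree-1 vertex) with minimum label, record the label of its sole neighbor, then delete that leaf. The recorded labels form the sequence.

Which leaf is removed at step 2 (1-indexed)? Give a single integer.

Step 1: current leaves = {1,2,6}. Remove leaf 1 (neighbor: 5).
Step 2: current leaves = {2,5,6}. Remove leaf 2 (neighbor: 4).

Answer: 2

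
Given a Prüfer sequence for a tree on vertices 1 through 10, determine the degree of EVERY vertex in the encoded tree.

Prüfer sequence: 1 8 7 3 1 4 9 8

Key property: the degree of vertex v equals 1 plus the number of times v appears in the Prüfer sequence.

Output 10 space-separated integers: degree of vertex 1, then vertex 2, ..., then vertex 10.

p_1 = 1: count[1] becomes 1
p_2 = 8: count[8] becomes 1
p_3 = 7: count[7] becomes 1
p_4 = 3: count[3] becomes 1
p_5 = 1: count[1] becomes 2
p_6 = 4: count[4] becomes 1
p_7 = 9: count[9] becomes 1
p_8 = 8: count[8] becomes 2
Degrees (1 + count): deg[1]=1+2=3, deg[2]=1+0=1, deg[3]=1+1=2, deg[4]=1+1=2, deg[5]=1+0=1, deg[6]=1+0=1, deg[7]=1+1=2, deg[8]=1+2=3, deg[9]=1+1=2, deg[10]=1+0=1

Answer: 3 1 2 2 1 1 2 3 2 1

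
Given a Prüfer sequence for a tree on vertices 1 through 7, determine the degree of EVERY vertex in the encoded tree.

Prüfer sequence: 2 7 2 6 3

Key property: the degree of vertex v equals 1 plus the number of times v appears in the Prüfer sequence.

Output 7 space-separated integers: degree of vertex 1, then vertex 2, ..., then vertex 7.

Answer: 1 3 2 1 1 2 2

Derivation:
p_1 = 2: count[2] becomes 1
p_2 = 7: count[7] becomes 1
p_3 = 2: count[2] becomes 2
p_4 = 6: count[6] becomes 1
p_5 = 3: count[3] becomes 1
Degrees (1 + count): deg[1]=1+0=1, deg[2]=1+2=3, deg[3]=1+1=2, deg[4]=1+0=1, deg[5]=1+0=1, deg[6]=1+1=2, deg[7]=1+1=2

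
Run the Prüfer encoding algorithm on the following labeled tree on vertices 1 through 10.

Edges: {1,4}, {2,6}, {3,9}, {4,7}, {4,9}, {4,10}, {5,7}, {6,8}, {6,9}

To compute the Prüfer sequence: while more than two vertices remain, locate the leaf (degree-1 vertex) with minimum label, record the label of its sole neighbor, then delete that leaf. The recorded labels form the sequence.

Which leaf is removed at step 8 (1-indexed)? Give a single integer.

Step 1: current leaves = {1,2,3,5,8,10}. Remove leaf 1 (neighbor: 4).
Step 2: current leaves = {2,3,5,8,10}. Remove leaf 2 (neighbor: 6).
Step 3: current leaves = {3,5,8,10}. Remove leaf 3 (neighbor: 9).
Step 4: current leaves = {5,8,10}. Remove leaf 5 (neighbor: 7).
Step 5: current leaves = {7,8,10}. Remove leaf 7 (neighbor: 4).
Step 6: current leaves = {8,10}. Remove leaf 8 (neighbor: 6).
Step 7: current leaves = {6,10}. Remove leaf 6 (neighbor: 9).
Step 8: current leaves = {9,10}. Remove leaf 9 (neighbor: 4).

Answer: 9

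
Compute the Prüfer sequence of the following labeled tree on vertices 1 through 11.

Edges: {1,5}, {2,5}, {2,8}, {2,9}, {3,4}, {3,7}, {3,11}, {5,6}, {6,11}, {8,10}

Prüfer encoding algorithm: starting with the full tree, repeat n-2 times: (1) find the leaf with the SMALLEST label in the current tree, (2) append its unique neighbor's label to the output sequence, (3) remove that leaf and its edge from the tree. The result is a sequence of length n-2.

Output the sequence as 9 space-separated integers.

Answer: 5 3 3 11 2 8 2 5 6

Derivation:
Step 1: leaves = {1,4,7,9,10}. Remove smallest leaf 1, emit neighbor 5.
Step 2: leaves = {4,7,9,10}. Remove smallest leaf 4, emit neighbor 3.
Step 3: leaves = {7,9,10}. Remove smallest leaf 7, emit neighbor 3.
Step 4: leaves = {3,9,10}. Remove smallest leaf 3, emit neighbor 11.
Step 5: leaves = {9,10,11}. Remove smallest leaf 9, emit neighbor 2.
Step 6: leaves = {10,11}. Remove smallest leaf 10, emit neighbor 8.
Step 7: leaves = {8,11}. Remove smallest leaf 8, emit neighbor 2.
Step 8: leaves = {2,11}. Remove smallest leaf 2, emit neighbor 5.
Step 9: leaves = {5,11}. Remove smallest leaf 5, emit neighbor 6.
Done: 2 vertices remain (6, 11). Sequence = [5 3 3 11 2 8 2 5 6]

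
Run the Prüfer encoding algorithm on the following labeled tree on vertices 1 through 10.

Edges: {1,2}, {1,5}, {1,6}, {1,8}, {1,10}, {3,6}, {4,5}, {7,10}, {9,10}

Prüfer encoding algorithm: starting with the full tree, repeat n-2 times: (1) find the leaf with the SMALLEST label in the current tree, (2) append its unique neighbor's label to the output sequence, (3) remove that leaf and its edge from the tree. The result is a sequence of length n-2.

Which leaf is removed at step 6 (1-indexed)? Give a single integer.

Step 1: current leaves = {2,3,4,7,8,9}. Remove leaf 2 (neighbor: 1).
Step 2: current leaves = {3,4,7,8,9}. Remove leaf 3 (neighbor: 6).
Step 3: current leaves = {4,6,7,8,9}. Remove leaf 4 (neighbor: 5).
Step 4: current leaves = {5,6,7,8,9}. Remove leaf 5 (neighbor: 1).
Step 5: current leaves = {6,7,8,9}. Remove leaf 6 (neighbor: 1).
Step 6: current leaves = {7,8,9}. Remove leaf 7 (neighbor: 10).

Answer: 7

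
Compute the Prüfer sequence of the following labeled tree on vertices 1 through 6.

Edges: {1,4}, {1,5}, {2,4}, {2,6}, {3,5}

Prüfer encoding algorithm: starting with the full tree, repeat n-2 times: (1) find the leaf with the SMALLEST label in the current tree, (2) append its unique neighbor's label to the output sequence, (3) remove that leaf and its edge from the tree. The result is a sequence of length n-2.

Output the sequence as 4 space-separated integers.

Step 1: leaves = {3,6}. Remove smallest leaf 3, emit neighbor 5.
Step 2: leaves = {5,6}. Remove smallest leaf 5, emit neighbor 1.
Step 3: leaves = {1,6}. Remove smallest leaf 1, emit neighbor 4.
Step 4: leaves = {4,6}. Remove smallest leaf 4, emit neighbor 2.
Done: 2 vertices remain (2, 6). Sequence = [5 1 4 2]

Answer: 5 1 4 2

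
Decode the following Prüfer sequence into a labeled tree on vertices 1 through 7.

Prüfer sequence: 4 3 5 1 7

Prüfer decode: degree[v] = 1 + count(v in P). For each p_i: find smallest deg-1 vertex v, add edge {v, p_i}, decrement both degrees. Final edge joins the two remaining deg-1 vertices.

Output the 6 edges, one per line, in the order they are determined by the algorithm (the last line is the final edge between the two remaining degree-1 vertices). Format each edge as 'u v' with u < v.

Initial degrees: {1:2, 2:1, 3:2, 4:2, 5:2, 6:1, 7:2}
Step 1: smallest deg-1 vertex = 2, p_1 = 4. Add edge {2,4}. Now deg[2]=0, deg[4]=1.
Step 2: smallest deg-1 vertex = 4, p_2 = 3. Add edge {3,4}. Now deg[4]=0, deg[3]=1.
Step 3: smallest deg-1 vertex = 3, p_3 = 5. Add edge {3,5}. Now deg[3]=0, deg[5]=1.
Step 4: smallest deg-1 vertex = 5, p_4 = 1. Add edge {1,5}. Now deg[5]=0, deg[1]=1.
Step 5: smallest deg-1 vertex = 1, p_5 = 7. Add edge {1,7}. Now deg[1]=0, deg[7]=1.
Final: two remaining deg-1 vertices are 6, 7. Add edge {6,7}.

Answer: 2 4
3 4
3 5
1 5
1 7
6 7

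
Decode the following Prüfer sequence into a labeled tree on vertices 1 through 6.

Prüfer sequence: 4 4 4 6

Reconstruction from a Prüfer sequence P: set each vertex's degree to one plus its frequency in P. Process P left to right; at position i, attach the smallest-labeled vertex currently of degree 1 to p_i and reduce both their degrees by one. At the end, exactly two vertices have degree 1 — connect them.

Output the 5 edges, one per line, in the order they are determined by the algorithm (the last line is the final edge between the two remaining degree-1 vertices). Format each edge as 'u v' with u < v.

Initial degrees: {1:1, 2:1, 3:1, 4:4, 5:1, 6:2}
Step 1: smallest deg-1 vertex = 1, p_1 = 4. Add edge {1,4}. Now deg[1]=0, deg[4]=3.
Step 2: smallest deg-1 vertex = 2, p_2 = 4. Add edge {2,4}. Now deg[2]=0, deg[4]=2.
Step 3: smallest deg-1 vertex = 3, p_3 = 4. Add edge {3,4}. Now deg[3]=0, deg[4]=1.
Step 4: smallest deg-1 vertex = 4, p_4 = 6. Add edge {4,6}. Now deg[4]=0, deg[6]=1.
Final: two remaining deg-1 vertices are 5, 6. Add edge {5,6}.

Answer: 1 4
2 4
3 4
4 6
5 6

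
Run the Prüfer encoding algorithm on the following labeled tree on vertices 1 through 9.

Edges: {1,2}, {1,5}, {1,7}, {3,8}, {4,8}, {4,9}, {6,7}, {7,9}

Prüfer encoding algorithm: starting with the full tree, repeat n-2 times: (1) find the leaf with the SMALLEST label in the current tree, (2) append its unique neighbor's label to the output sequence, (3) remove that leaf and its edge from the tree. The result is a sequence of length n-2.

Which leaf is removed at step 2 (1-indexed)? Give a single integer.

Answer: 3

Derivation:
Step 1: current leaves = {2,3,5,6}. Remove leaf 2 (neighbor: 1).
Step 2: current leaves = {3,5,6}. Remove leaf 3 (neighbor: 8).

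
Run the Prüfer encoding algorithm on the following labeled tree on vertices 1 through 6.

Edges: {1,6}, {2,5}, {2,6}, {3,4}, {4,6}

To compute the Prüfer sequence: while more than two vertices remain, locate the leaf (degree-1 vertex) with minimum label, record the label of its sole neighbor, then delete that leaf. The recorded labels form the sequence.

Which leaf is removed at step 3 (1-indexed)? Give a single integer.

Step 1: current leaves = {1,3,5}. Remove leaf 1 (neighbor: 6).
Step 2: current leaves = {3,5}. Remove leaf 3 (neighbor: 4).
Step 3: current leaves = {4,5}. Remove leaf 4 (neighbor: 6).

Answer: 4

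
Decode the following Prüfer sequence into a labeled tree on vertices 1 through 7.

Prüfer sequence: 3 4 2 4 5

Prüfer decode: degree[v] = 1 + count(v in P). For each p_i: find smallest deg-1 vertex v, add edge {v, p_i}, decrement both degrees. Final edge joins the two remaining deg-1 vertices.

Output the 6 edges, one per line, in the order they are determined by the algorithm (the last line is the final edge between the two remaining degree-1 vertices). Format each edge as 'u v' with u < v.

Answer: 1 3
3 4
2 6
2 4
4 5
5 7

Derivation:
Initial degrees: {1:1, 2:2, 3:2, 4:3, 5:2, 6:1, 7:1}
Step 1: smallest deg-1 vertex = 1, p_1 = 3. Add edge {1,3}. Now deg[1]=0, deg[3]=1.
Step 2: smallest deg-1 vertex = 3, p_2 = 4. Add edge {3,4}. Now deg[3]=0, deg[4]=2.
Step 3: smallest deg-1 vertex = 6, p_3 = 2. Add edge {2,6}. Now deg[6]=0, deg[2]=1.
Step 4: smallest deg-1 vertex = 2, p_4 = 4. Add edge {2,4}. Now deg[2]=0, deg[4]=1.
Step 5: smallest deg-1 vertex = 4, p_5 = 5. Add edge {4,5}. Now deg[4]=0, deg[5]=1.
Final: two remaining deg-1 vertices are 5, 7. Add edge {5,7}.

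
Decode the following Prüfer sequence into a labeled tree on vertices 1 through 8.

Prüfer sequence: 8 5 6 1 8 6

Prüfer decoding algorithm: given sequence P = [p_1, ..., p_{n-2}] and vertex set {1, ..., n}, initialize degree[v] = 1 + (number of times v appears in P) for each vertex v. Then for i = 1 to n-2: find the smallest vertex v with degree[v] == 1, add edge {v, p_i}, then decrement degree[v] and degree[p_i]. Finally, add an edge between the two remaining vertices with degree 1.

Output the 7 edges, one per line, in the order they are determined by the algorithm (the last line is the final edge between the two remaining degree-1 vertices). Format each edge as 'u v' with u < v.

Answer: 2 8
3 5
4 6
1 5
1 8
6 7
6 8

Derivation:
Initial degrees: {1:2, 2:1, 3:1, 4:1, 5:2, 6:3, 7:1, 8:3}
Step 1: smallest deg-1 vertex = 2, p_1 = 8. Add edge {2,8}. Now deg[2]=0, deg[8]=2.
Step 2: smallest deg-1 vertex = 3, p_2 = 5. Add edge {3,5}. Now deg[3]=0, deg[5]=1.
Step 3: smallest deg-1 vertex = 4, p_3 = 6. Add edge {4,6}. Now deg[4]=0, deg[6]=2.
Step 4: smallest deg-1 vertex = 5, p_4 = 1. Add edge {1,5}. Now deg[5]=0, deg[1]=1.
Step 5: smallest deg-1 vertex = 1, p_5 = 8. Add edge {1,8}. Now deg[1]=0, deg[8]=1.
Step 6: smallest deg-1 vertex = 7, p_6 = 6. Add edge {6,7}. Now deg[7]=0, deg[6]=1.
Final: two remaining deg-1 vertices are 6, 8. Add edge {6,8}.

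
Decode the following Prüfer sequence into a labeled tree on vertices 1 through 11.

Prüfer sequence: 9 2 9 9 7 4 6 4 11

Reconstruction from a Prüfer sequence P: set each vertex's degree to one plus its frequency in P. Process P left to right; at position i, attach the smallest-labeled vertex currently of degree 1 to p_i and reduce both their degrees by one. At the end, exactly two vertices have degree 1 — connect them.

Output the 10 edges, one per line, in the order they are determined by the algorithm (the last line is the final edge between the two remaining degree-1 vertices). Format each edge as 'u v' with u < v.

Answer: 1 9
2 3
2 9
5 9
7 8
4 7
6 9
4 6
4 11
10 11

Derivation:
Initial degrees: {1:1, 2:2, 3:1, 4:3, 5:1, 6:2, 7:2, 8:1, 9:4, 10:1, 11:2}
Step 1: smallest deg-1 vertex = 1, p_1 = 9. Add edge {1,9}. Now deg[1]=0, deg[9]=3.
Step 2: smallest deg-1 vertex = 3, p_2 = 2. Add edge {2,3}. Now deg[3]=0, deg[2]=1.
Step 3: smallest deg-1 vertex = 2, p_3 = 9. Add edge {2,9}. Now deg[2]=0, deg[9]=2.
Step 4: smallest deg-1 vertex = 5, p_4 = 9. Add edge {5,9}. Now deg[5]=0, deg[9]=1.
Step 5: smallest deg-1 vertex = 8, p_5 = 7. Add edge {7,8}. Now deg[8]=0, deg[7]=1.
Step 6: smallest deg-1 vertex = 7, p_6 = 4. Add edge {4,7}. Now deg[7]=0, deg[4]=2.
Step 7: smallest deg-1 vertex = 9, p_7 = 6. Add edge {6,9}. Now deg[9]=0, deg[6]=1.
Step 8: smallest deg-1 vertex = 6, p_8 = 4. Add edge {4,6}. Now deg[6]=0, deg[4]=1.
Step 9: smallest deg-1 vertex = 4, p_9 = 11. Add edge {4,11}. Now deg[4]=0, deg[11]=1.
Final: two remaining deg-1 vertices are 10, 11. Add edge {10,11}.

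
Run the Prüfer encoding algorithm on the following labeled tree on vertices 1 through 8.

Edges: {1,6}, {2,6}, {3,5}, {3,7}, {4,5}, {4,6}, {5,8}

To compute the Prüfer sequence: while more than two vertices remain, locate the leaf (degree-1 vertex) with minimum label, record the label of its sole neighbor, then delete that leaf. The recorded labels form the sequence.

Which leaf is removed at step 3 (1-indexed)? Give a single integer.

Answer: 6

Derivation:
Step 1: current leaves = {1,2,7,8}. Remove leaf 1 (neighbor: 6).
Step 2: current leaves = {2,7,8}. Remove leaf 2 (neighbor: 6).
Step 3: current leaves = {6,7,8}. Remove leaf 6 (neighbor: 4).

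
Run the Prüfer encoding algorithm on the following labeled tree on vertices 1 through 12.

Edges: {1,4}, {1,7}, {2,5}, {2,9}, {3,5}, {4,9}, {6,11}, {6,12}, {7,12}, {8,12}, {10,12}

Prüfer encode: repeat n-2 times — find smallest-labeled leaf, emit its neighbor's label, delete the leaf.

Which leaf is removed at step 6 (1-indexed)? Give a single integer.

Step 1: current leaves = {3,8,10,11}. Remove leaf 3 (neighbor: 5).
Step 2: current leaves = {5,8,10,11}. Remove leaf 5 (neighbor: 2).
Step 3: current leaves = {2,8,10,11}. Remove leaf 2 (neighbor: 9).
Step 4: current leaves = {8,9,10,11}. Remove leaf 8 (neighbor: 12).
Step 5: current leaves = {9,10,11}. Remove leaf 9 (neighbor: 4).
Step 6: current leaves = {4,10,11}. Remove leaf 4 (neighbor: 1).

Answer: 4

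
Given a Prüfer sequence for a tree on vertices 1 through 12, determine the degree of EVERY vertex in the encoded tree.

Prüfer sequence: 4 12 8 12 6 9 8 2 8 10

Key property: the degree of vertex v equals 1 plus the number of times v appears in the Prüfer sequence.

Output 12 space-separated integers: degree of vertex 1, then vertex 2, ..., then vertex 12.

Answer: 1 2 1 2 1 2 1 4 2 2 1 3

Derivation:
p_1 = 4: count[4] becomes 1
p_2 = 12: count[12] becomes 1
p_3 = 8: count[8] becomes 1
p_4 = 12: count[12] becomes 2
p_5 = 6: count[6] becomes 1
p_6 = 9: count[9] becomes 1
p_7 = 8: count[8] becomes 2
p_8 = 2: count[2] becomes 1
p_9 = 8: count[8] becomes 3
p_10 = 10: count[10] becomes 1
Degrees (1 + count): deg[1]=1+0=1, deg[2]=1+1=2, deg[3]=1+0=1, deg[4]=1+1=2, deg[5]=1+0=1, deg[6]=1+1=2, deg[7]=1+0=1, deg[8]=1+3=4, deg[9]=1+1=2, deg[10]=1+1=2, deg[11]=1+0=1, deg[12]=1+2=3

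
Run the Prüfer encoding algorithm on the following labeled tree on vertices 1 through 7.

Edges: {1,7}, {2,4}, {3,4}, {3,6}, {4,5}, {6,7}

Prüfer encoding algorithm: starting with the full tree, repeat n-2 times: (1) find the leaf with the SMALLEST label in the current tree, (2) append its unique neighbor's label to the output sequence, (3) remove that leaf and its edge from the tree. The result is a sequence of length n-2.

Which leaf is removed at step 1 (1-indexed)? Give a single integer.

Answer: 1

Derivation:
Step 1: current leaves = {1,2,5}. Remove leaf 1 (neighbor: 7).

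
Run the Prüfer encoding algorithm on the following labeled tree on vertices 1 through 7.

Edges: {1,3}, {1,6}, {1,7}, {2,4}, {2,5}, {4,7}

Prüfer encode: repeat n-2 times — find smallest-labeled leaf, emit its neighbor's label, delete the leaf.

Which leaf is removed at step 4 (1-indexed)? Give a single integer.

Answer: 4

Derivation:
Step 1: current leaves = {3,5,6}. Remove leaf 3 (neighbor: 1).
Step 2: current leaves = {5,6}. Remove leaf 5 (neighbor: 2).
Step 3: current leaves = {2,6}. Remove leaf 2 (neighbor: 4).
Step 4: current leaves = {4,6}. Remove leaf 4 (neighbor: 7).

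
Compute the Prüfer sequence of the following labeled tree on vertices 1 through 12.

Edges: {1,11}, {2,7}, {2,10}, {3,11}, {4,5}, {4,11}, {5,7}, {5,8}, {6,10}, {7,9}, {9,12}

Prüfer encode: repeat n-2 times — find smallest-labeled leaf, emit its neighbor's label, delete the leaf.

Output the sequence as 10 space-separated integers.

Step 1: leaves = {1,3,6,8,12}. Remove smallest leaf 1, emit neighbor 11.
Step 2: leaves = {3,6,8,12}. Remove smallest leaf 3, emit neighbor 11.
Step 3: leaves = {6,8,11,12}. Remove smallest leaf 6, emit neighbor 10.
Step 4: leaves = {8,10,11,12}. Remove smallest leaf 8, emit neighbor 5.
Step 5: leaves = {10,11,12}. Remove smallest leaf 10, emit neighbor 2.
Step 6: leaves = {2,11,12}. Remove smallest leaf 2, emit neighbor 7.
Step 7: leaves = {11,12}. Remove smallest leaf 11, emit neighbor 4.
Step 8: leaves = {4,12}. Remove smallest leaf 4, emit neighbor 5.
Step 9: leaves = {5,12}. Remove smallest leaf 5, emit neighbor 7.
Step 10: leaves = {7,12}. Remove smallest leaf 7, emit neighbor 9.
Done: 2 vertices remain (9, 12). Sequence = [11 11 10 5 2 7 4 5 7 9]

Answer: 11 11 10 5 2 7 4 5 7 9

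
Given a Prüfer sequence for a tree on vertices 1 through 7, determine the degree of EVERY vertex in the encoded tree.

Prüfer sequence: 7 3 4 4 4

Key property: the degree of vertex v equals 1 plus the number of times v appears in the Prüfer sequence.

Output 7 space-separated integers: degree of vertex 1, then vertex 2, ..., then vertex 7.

p_1 = 7: count[7] becomes 1
p_2 = 3: count[3] becomes 1
p_3 = 4: count[4] becomes 1
p_4 = 4: count[4] becomes 2
p_5 = 4: count[4] becomes 3
Degrees (1 + count): deg[1]=1+0=1, deg[2]=1+0=1, deg[3]=1+1=2, deg[4]=1+3=4, deg[5]=1+0=1, deg[6]=1+0=1, deg[7]=1+1=2

Answer: 1 1 2 4 1 1 2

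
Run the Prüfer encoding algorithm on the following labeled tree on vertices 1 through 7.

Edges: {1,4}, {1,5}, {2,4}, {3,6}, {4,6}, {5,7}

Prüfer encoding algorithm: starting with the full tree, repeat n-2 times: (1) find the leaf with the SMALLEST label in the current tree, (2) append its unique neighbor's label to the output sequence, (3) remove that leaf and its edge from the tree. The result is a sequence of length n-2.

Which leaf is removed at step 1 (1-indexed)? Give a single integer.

Answer: 2

Derivation:
Step 1: current leaves = {2,3,7}. Remove leaf 2 (neighbor: 4).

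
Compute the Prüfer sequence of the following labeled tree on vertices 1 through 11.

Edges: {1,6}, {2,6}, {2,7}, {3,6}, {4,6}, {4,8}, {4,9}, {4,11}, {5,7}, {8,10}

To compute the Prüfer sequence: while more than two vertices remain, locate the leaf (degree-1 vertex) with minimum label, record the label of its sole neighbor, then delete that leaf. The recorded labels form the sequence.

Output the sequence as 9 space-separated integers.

Step 1: leaves = {1,3,5,9,10,11}. Remove smallest leaf 1, emit neighbor 6.
Step 2: leaves = {3,5,9,10,11}. Remove smallest leaf 3, emit neighbor 6.
Step 3: leaves = {5,9,10,11}. Remove smallest leaf 5, emit neighbor 7.
Step 4: leaves = {7,9,10,11}. Remove smallest leaf 7, emit neighbor 2.
Step 5: leaves = {2,9,10,11}. Remove smallest leaf 2, emit neighbor 6.
Step 6: leaves = {6,9,10,11}. Remove smallest leaf 6, emit neighbor 4.
Step 7: leaves = {9,10,11}. Remove smallest leaf 9, emit neighbor 4.
Step 8: leaves = {10,11}. Remove smallest leaf 10, emit neighbor 8.
Step 9: leaves = {8,11}. Remove smallest leaf 8, emit neighbor 4.
Done: 2 vertices remain (4, 11). Sequence = [6 6 7 2 6 4 4 8 4]

Answer: 6 6 7 2 6 4 4 8 4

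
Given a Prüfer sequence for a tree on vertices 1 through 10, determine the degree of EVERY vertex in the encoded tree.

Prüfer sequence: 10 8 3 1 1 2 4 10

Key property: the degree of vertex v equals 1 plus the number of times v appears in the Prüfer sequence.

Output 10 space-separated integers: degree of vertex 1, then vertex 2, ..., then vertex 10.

p_1 = 10: count[10] becomes 1
p_2 = 8: count[8] becomes 1
p_3 = 3: count[3] becomes 1
p_4 = 1: count[1] becomes 1
p_5 = 1: count[1] becomes 2
p_6 = 2: count[2] becomes 1
p_7 = 4: count[4] becomes 1
p_8 = 10: count[10] becomes 2
Degrees (1 + count): deg[1]=1+2=3, deg[2]=1+1=2, deg[3]=1+1=2, deg[4]=1+1=2, deg[5]=1+0=1, deg[6]=1+0=1, deg[7]=1+0=1, deg[8]=1+1=2, deg[9]=1+0=1, deg[10]=1+2=3

Answer: 3 2 2 2 1 1 1 2 1 3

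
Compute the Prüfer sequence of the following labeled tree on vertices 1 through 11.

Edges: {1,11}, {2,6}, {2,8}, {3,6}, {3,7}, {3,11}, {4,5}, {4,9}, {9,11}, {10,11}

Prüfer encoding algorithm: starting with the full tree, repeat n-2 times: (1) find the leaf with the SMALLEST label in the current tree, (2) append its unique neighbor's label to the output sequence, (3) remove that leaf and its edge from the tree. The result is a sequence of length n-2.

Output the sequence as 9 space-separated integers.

Answer: 11 4 9 3 2 6 3 11 11

Derivation:
Step 1: leaves = {1,5,7,8,10}. Remove smallest leaf 1, emit neighbor 11.
Step 2: leaves = {5,7,8,10}. Remove smallest leaf 5, emit neighbor 4.
Step 3: leaves = {4,7,8,10}. Remove smallest leaf 4, emit neighbor 9.
Step 4: leaves = {7,8,9,10}. Remove smallest leaf 7, emit neighbor 3.
Step 5: leaves = {8,9,10}. Remove smallest leaf 8, emit neighbor 2.
Step 6: leaves = {2,9,10}. Remove smallest leaf 2, emit neighbor 6.
Step 7: leaves = {6,9,10}. Remove smallest leaf 6, emit neighbor 3.
Step 8: leaves = {3,9,10}. Remove smallest leaf 3, emit neighbor 11.
Step 9: leaves = {9,10}. Remove smallest leaf 9, emit neighbor 11.
Done: 2 vertices remain (10, 11). Sequence = [11 4 9 3 2 6 3 11 11]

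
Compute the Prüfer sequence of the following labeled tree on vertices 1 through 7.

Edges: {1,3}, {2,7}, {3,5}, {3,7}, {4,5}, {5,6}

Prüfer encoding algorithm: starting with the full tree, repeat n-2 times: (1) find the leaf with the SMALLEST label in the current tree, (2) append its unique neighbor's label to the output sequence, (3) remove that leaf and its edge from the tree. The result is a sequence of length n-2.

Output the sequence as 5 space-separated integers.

Step 1: leaves = {1,2,4,6}. Remove smallest leaf 1, emit neighbor 3.
Step 2: leaves = {2,4,6}. Remove smallest leaf 2, emit neighbor 7.
Step 3: leaves = {4,6,7}. Remove smallest leaf 4, emit neighbor 5.
Step 4: leaves = {6,7}. Remove smallest leaf 6, emit neighbor 5.
Step 5: leaves = {5,7}. Remove smallest leaf 5, emit neighbor 3.
Done: 2 vertices remain (3, 7). Sequence = [3 7 5 5 3]

Answer: 3 7 5 5 3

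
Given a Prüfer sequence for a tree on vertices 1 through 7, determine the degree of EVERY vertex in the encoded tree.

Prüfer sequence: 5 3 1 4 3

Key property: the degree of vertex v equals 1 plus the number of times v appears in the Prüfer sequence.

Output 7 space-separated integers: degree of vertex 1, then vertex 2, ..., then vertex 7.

p_1 = 5: count[5] becomes 1
p_2 = 3: count[3] becomes 1
p_3 = 1: count[1] becomes 1
p_4 = 4: count[4] becomes 1
p_5 = 3: count[3] becomes 2
Degrees (1 + count): deg[1]=1+1=2, deg[2]=1+0=1, deg[3]=1+2=3, deg[4]=1+1=2, deg[5]=1+1=2, deg[6]=1+0=1, deg[7]=1+0=1

Answer: 2 1 3 2 2 1 1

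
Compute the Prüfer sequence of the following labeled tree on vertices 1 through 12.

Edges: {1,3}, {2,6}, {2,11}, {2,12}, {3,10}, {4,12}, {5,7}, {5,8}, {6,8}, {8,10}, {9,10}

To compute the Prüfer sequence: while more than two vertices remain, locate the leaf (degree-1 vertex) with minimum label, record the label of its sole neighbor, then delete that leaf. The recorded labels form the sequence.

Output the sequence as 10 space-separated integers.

Step 1: leaves = {1,4,7,9,11}. Remove smallest leaf 1, emit neighbor 3.
Step 2: leaves = {3,4,7,9,11}. Remove smallest leaf 3, emit neighbor 10.
Step 3: leaves = {4,7,9,11}. Remove smallest leaf 4, emit neighbor 12.
Step 4: leaves = {7,9,11,12}. Remove smallest leaf 7, emit neighbor 5.
Step 5: leaves = {5,9,11,12}. Remove smallest leaf 5, emit neighbor 8.
Step 6: leaves = {9,11,12}. Remove smallest leaf 9, emit neighbor 10.
Step 7: leaves = {10,11,12}. Remove smallest leaf 10, emit neighbor 8.
Step 8: leaves = {8,11,12}. Remove smallest leaf 8, emit neighbor 6.
Step 9: leaves = {6,11,12}. Remove smallest leaf 6, emit neighbor 2.
Step 10: leaves = {11,12}. Remove smallest leaf 11, emit neighbor 2.
Done: 2 vertices remain (2, 12). Sequence = [3 10 12 5 8 10 8 6 2 2]

Answer: 3 10 12 5 8 10 8 6 2 2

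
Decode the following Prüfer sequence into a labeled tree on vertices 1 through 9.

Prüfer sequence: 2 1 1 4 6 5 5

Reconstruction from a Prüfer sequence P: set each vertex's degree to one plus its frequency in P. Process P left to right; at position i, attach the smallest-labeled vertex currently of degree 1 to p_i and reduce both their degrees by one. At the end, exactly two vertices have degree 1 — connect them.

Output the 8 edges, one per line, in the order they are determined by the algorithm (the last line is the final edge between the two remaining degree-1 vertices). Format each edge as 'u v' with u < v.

Initial degrees: {1:3, 2:2, 3:1, 4:2, 5:3, 6:2, 7:1, 8:1, 9:1}
Step 1: smallest deg-1 vertex = 3, p_1 = 2. Add edge {2,3}. Now deg[3]=0, deg[2]=1.
Step 2: smallest deg-1 vertex = 2, p_2 = 1. Add edge {1,2}. Now deg[2]=0, deg[1]=2.
Step 3: smallest deg-1 vertex = 7, p_3 = 1. Add edge {1,7}. Now deg[7]=0, deg[1]=1.
Step 4: smallest deg-1 vertex = 1, p_4 = 4. Add edge {1,4}. Now deg[1]=0, deg[4]=1.
Step 5: smallest deg-1 vertex = 4, p_5 = 6. Add edge {4,6}. Now deg[4]=0, deg[6]=1.
Step 6: smallest deg-1 vertex = 6, p_6 = 5. Add edge {5,6}. Now deg[6]=0, deg[5]=2.
Step 7: smallest deg-1 vertex = 8, p_7 = 5. Add edge {5,8}. Now deg[8]=0, deg[5]=1.
Final: two remaining deg-1 vertices are 5, 9. Add edge {5,9}.

Answer: 2 3
1 2
1 7
1 4
4 6
5 6
5 8
5 9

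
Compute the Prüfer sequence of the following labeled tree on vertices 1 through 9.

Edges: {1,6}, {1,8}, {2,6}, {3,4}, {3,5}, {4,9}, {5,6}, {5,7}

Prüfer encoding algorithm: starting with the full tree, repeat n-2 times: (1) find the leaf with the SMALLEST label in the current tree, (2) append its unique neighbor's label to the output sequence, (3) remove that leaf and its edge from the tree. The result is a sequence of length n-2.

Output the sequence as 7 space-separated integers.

Answer: 6 5 1 6 5 3 4

Derivation:
Step 1: leaves = {2,7,8,9}. Remove smallest leaf 2, emit neighbor 6.
Step 2: leaves = {7,8,9}. Remove smallest leaf 7, emit neighbor 5.
Step 3: leaves = {8,9}. Remove smallest leaf 8, emit neighbor 1.
Step 4: leaves = {1,9}. Remove smallest leaf 1, emit neighbor 6.
Step 5: leaves = {6,9}. Remove smallest leaf 6, emit neighbor 5.
Step 6: leaves = {5,9}. Remove smallest leaf 5, emit neighbor 3.
Step 7: leaves = {3,9}. Remove smallest leaf 3, emit neighbor 4.
Done: 2 vertices remain (4, 9). Sequence = [6 5 1 6 5 3 4]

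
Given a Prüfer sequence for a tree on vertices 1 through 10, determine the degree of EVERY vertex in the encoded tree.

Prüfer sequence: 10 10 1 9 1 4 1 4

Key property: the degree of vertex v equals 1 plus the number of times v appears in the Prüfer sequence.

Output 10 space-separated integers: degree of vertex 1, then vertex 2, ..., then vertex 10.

p_1 = 10: count[10] becomes 1
p_2 = 10: count[10] becomes 2
p_3 = 1: count[1] becomes 1
p_4 = 9: count[9] becomes 1
p_5 = 1: count[1] becomes 2
p_6 = 4: count[4] becomes 1
p_7 = 1: count[1] becomes 3
p_8 = 4: count[4] becomes 2
Degrees (1 + count): deg[1]=1+3=4, deg[2]=1+0=1, deg[3]=1+0=1, deg[4]=1+2=3, deg[5]=1+0=1, deg[6]=1+0=1, deg[7]=1+0=1, deg[8]=1+0=1, deg[9]=1+1=2, deg[10]=1+2=3

Answer: 4 1 1 3 1 1 1 1 2 3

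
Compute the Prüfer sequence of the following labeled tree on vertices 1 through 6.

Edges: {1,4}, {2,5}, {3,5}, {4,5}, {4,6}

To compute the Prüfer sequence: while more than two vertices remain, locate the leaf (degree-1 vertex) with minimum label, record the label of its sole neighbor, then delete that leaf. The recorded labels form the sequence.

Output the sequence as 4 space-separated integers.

Step 1: leaves = {1,2,3,6}. Remove smallest leaf 1, emit neighbor 4.
Step 2: leaves = {2,3,6}. Remove smallest leaf 2, emit neighbor 5.
Step 3: leaves = {3,6}. Remove smallest leaf 3, emit neighbor 5.
Step 4: leaves = {5,6}. Remove smallest leaf 5, emit neighbor 4.
Done: 2 vertices remain (4, 6). Sequence = [4 5 5 4]

Answer: 4 5 5 4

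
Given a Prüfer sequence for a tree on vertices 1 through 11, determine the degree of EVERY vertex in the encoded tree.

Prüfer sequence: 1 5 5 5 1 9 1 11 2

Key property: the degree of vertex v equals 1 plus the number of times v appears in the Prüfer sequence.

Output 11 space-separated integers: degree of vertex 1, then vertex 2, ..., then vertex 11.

p_1 = 1: count[1] becomes 1
p_2 = 5: count[5] becomes 1
p_3 = 5: count[5] becomes 2
p_4 = 5: count[5] becomes 3
p_5 = 1: count[1] becomes 2
p_6 = 9: count[9] becomes 1
p_7 = 1: count[1] becomes 3
p_8 = 11: count[11] becomes 1
p_9 = 2: count[2] becomes 1
Degrees (1 + count): deg[1]=1+3=4, deg[2]=1+1=2, deg[3]=1+0=1, deg[4]=1+0=1, deg[5]=1+3=4, deg[6]=1+0=1, deg[7]=1+0=1, deg[8]=1+0=1, deg[9]=1+1=2, deg[10]=1+0=1, deg[11]=1+1=2

Answer: 4 2 1 1 4 1 1 1 2 1 2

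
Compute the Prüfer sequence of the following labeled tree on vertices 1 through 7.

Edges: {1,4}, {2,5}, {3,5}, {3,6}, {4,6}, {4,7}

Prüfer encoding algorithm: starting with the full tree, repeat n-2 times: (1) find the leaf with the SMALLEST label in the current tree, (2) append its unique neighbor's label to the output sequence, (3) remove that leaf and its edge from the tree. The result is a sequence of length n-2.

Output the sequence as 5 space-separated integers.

Answer: 4 5 3 6 4

Derivation:
Step 1: leaves = {1,2,7}. Remove smallest leaf 1, emit neighbor 4.
Step 2: leaves = {2,7}. Remove smallest leaf 2, emit neighbor 5.
Step 3: leaves = {5,7}. Remove smallest leaf 5, emit neighbor 3.
Step 4: leaves = {3,7}. Remove smallest leaf 3, emit neighbor 6.
Step 5: leaves = {6,7}. Remove smallest leaf 6, emit neighbor 4.
Done: 2 vertices remain (4, 7). Sequence = [4 5 3 6 4]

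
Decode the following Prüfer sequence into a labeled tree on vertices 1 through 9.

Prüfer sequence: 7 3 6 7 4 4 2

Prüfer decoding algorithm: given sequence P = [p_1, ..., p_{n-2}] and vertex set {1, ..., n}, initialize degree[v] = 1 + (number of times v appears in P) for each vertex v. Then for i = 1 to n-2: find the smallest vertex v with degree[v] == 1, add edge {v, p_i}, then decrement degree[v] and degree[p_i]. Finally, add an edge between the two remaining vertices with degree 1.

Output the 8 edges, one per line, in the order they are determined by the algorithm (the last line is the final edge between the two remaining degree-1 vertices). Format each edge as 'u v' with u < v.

Initial degrees: {1:1, 2:2, 3:2, 4:3, 5:1, 6:2, 7:3, 8:1, 9:1}
Step 1: smallest deg-1 vertex = 1, p_1 = 7. Add edge {1,7}. Now deg[1]=0, deg[7]=2.
Step 2: smallest deg-1 vertex = 5, p_2 = 3. Add edge {3,5}. Now deg[5]=0, deg[3]=1.
Step 3: smallest deg-1 vertex = 3, p_3 = 6. Add edge {3,6}. Now deg[3]=0, deg[6]=1.
Step 4: smallest deg-1 vertex = 6, p_4 = 7. Add edge {6,7}. Now deg[6]=0, deg[7]=1.
Step 5: smallest deg-1 vertex = 7, p_5 = 4. Add edge {4,7}. Now deg[7]=0, deg[4]=2.
Step 6: smallest deg-1 vertex = 8, p_6 = 4. Add edge {4,8}. Now deg[8]=0, deg[4]=1.
Step 7: smallest deg-1 vertex = 4, p_7 = 2. Add edge {2,4}. Now deg[4]=0, deg[2]=1.
Final: two remaining deg-1 vertices are 2, 9. Add edge {2,9}.

Answer: 1 7
3 5
3 6
6 7
4 7
4 8
2 4
2 9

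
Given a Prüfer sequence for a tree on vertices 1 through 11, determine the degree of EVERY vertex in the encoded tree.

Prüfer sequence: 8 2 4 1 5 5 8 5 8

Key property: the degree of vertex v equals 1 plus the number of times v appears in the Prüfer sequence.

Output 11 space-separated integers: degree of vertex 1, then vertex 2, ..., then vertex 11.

p_1 = 8: count[8] becomes 1
p_2 = 2: count[2] becomes 1
p_3 = 4: count[4] becomes 1
p_4 = 1: count[1] becomes 1
p_5 = 5: count[5] becomes 1
p_6 = 5: count[5] becomes 2
p_7 = 8: count[8] becomes 2
p_8 = 5: count[5] becomes 3
p_9 = 8: count[8] becomes 3
Degrees (1 + count): deg[1]=1+1=2, deg[2]=1+1=2, deg[3]=1+0=1, deg[4]=1+1=2, deg[5]=1+3=4, deg[6]=1+0=1, deg[7]=1+0=1, deg[8]=1+3=4, deg[9]=1+0=1, deg[10]=1+0=1, deg[11]=1+0=1

Answer: 2 2 1 2 4 1 1 4 1 1 1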